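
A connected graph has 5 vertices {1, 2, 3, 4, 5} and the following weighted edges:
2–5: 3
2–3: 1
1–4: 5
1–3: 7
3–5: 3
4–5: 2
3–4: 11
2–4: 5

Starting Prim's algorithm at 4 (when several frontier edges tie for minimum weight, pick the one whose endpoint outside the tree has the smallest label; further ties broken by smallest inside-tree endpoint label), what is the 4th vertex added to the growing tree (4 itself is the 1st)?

Prim, starting at 4.
Step 1: frontier [4–5 2, 1–4 5, 2–4 5, 3–4 11] → take 4–5 (2); add 5.
Step 2: frontier [1–4 5, 2–4 5, 3–4 11, 2–5 3, 3–5 3] → take 2–5 (3); add 2.
Step 3: frontier [2–3 1, 1–4 5, 3–4 11, 3–5 3] → take 2–3 (1); add 3.
Step 4: frontier [1–3 7, 1–4 5] → take 1–4 (5); add 1.
Vertex order: 4, 5, 2, 3, 1. The 4th vertex is 3.

3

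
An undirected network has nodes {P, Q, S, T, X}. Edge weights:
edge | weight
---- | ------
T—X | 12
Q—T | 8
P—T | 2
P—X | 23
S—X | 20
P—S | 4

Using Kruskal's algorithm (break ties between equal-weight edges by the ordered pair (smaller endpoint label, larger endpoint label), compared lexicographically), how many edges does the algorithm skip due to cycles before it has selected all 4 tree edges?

0

Kruskal's algorithm — process edges by increasing weight (ties by edge label):
P—T (2): add. Components now {P,T} {X} {S} {Q}
P—S (4): add. Components now {P,S,T} {X} {Q}
Q—T (8): add. Components now {P,Q,S,T} {X}
T—X (12): add. Components now {P,Q,S,T,X}
Edges rejected before the tree was complete: 0.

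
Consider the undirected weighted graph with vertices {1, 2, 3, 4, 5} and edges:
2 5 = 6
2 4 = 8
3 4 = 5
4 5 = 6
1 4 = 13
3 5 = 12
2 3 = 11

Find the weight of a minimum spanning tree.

Kruskal: consider edges lightest-first.
3 4 (5): add. Components now {1} {2} {3,4} {5}
2 5 (6): add. Components now {1} {2,5} {3,4}
4 5 (6): add. Components now {1} {2,3,4,5}
2 4 (8): skip — 2 and 4 already connected.
2 3 (11): skip — 2 and 3 already connected.
3 5 (12): skip — 3 and 5 already connected.
1 4 (13): add. Components now {1,2,3,4,5}
MST edges: 3 4, 2 5, 4 5, 1 4; total weight 5+6+6+13 = 30.

30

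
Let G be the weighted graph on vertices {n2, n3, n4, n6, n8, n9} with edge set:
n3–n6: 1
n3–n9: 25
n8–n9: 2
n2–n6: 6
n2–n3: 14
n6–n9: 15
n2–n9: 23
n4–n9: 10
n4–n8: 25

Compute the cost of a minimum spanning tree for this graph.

Kruskal: consider edges lightest-first.
n3–n6 (1): add. Components now {n2} {n3,n6} {n4} {n9} {n8}
n8–n9 (2): add. Components now {n2} {n3,n6} {n4} {n8,n9}
n2–n6 (6): add. Components now {n2,n3,n6} {n4} {n8,n9}
n4–n9 (10): add. Components now {n2,n3,n6} {n4,n8,n9}
n2–n3 (14): skip — n2 and n3 already connected.
n6–n9 (15): add. Components now {n2,n3,n4,n6,n8,n9}
MST edges: n3–n6, n8–n9, n2–n6, n4–n9, n6–n9; total weight 1+2+6+10+15 = 34.

34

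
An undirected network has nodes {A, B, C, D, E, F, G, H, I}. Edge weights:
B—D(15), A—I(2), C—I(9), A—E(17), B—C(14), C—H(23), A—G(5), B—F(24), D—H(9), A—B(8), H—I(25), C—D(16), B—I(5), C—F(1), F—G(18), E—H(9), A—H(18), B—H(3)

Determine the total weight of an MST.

43

Prim's algorithm from G:
Step 1: cheapest edge leaving the tree is A—G (5); add A.
Step 2: cheapest edge leaving the tree is A—I (2); add I.
Step 3: cheapest edge leaving the tree is B—I (5); add B.
Step 4: cheapest edge leaving the tree is B—H (3); add H.
Step 5: cheapest edge leaving the tree is C—I (9); add C.
Step 6: cheapest edge leaving the tree is C—F (1); add F.
Step 7: cheapest edge leaving the tree is D—H (9); add D.
Step 8: cheapest edge leaving the tree is E—H (9); add E.
MST edges: A—G, A—I, B—I, B—H, C—I, C—F, D—H, E—H; total weight 5+2+5+3+9+1+9+9 = 43.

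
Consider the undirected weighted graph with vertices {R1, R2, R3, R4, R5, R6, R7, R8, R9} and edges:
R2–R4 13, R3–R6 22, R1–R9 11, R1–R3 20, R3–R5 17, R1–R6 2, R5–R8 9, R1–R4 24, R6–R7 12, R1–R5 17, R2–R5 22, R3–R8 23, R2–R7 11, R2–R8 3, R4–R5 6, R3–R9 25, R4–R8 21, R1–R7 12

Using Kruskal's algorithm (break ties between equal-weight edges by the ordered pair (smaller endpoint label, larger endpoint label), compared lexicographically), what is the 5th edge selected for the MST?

Sort edges by weight, then run Kruskal:
R1–R6 (2): add — endpoints in different components.
R2–R8 (3): add — endpoints in different components.
R4–R5 (6): add — endpoints in different components.
R5–R8 (9): add — endpoints in different components.
R1–R9 (11): add — endpoints in different components.
R2–R7 (11): add — endpoints in different components.
R1–R7 (12): add — endpoints in different components.
R6–R7 (12): skip — R7 and R6 already connected.
R2–R4 (13): skip — R2 and R4 already connected.
R1–R5 (17): skip — R1 and R5 already connected.
R3–R5 (17): add — endpoints in different components.
The 5th edge added is R1–R9.

R1-R9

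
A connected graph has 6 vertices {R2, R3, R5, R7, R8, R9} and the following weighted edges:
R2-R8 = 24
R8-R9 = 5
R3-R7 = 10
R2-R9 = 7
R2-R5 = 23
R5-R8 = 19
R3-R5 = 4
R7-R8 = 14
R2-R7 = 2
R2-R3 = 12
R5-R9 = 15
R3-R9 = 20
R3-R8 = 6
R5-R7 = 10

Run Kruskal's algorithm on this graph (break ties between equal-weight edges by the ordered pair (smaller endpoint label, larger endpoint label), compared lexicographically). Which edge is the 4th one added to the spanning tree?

Sort edges by weight, then run Kruskal:
R2-R7 (2): add. Components now {R2,R7} {R8} {R5} {R9} {R3}
R3-R5 (4): add. Components now {R2,R7} {R8} {R3,R5} {R9}
R8-R9 (5): add. Components now {R2,R7} {R8,R9} {R3,R5}
R3-R8 (6): add. Components now {R2,R7} {R3,R5,R8,R9}
R2-R9 (7): add. Components now {R2,R3,R5,R7,R8,R9}
The 4th edge added is R3-R8.

R3-R8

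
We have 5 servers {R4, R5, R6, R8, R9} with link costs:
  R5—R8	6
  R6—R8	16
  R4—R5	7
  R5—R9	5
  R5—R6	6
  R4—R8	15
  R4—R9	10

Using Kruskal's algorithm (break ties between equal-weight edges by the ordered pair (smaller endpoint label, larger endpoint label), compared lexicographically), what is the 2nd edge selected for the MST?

R5-R6

Kruskal: consider edges lightest-first.
R5—R9 (5): add. Components now {R5,R9} {R4} {R6} {R8}
R5—R6 (6): add. Components now {R5,R6,R9} {R4} {R8}
R5—R8 (6): add. Components now {R5,R6,R8,R9} {R4}
R4—R5 (7): add. Components now {R4,R5,R6,R8,R9}
The 2nd edge added is R5—R6.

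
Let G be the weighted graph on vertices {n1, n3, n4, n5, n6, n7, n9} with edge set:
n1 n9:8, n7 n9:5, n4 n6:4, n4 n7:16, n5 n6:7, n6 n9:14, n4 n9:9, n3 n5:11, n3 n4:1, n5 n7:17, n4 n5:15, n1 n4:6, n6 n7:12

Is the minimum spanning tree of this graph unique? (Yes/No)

Yes

Kruskal: consider edges lightest-first.
n3 n4 (1): add. Components now {n1} {n9} {n7} {n5} {n3,n4} {n6}
n4 n6 (4): add. Components now {n1} {n9} {n7} {n5} {n3,n4,n6}
n7 n9 (5): add. Components now {n1} {n7,n9} {n5} {n3,n4,n6}
n1 n4 (6): add. Components now {n1,n3,n4,n6} {n7,n9} {n5}
n5 n6 (7): add. Components now {n1,n3,n4,n5,n6} {n7,n9}
n1 n9 (8): add. Components now {n1,n3,n4,n5,n6,n7,n9}
Every non-tree edge has weight strictly greater than the heaviest edge on the tree path between its endpoints, so the MST is unique.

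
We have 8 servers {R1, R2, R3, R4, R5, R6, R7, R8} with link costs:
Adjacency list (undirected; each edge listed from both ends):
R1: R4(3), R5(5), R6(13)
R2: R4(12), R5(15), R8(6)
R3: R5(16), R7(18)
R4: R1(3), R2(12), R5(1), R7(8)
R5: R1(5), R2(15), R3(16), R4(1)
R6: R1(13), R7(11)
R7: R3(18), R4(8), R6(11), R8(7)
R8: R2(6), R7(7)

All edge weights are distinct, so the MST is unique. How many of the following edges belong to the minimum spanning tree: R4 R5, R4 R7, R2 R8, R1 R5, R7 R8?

4

Kruskal: consider edges lightest-first.
R4 R5 (1): add — endpoints in different components.
R1 R4 (3): add — endpoints in different components.
R1 R5 (5): skip — R5 and R1 already connected.
R2 R8 (6): add — endpoints in different components.
R7 R8 (7): add — endpoints in different components.
R4 R7 (8): add — endpoints in different components.
R6 R7 (11): add — endpoints in different components.
R2 R4 (12): skip — R2 and R4 already connected.
R1 R6 (13): skip — R6 and R1 already connected.
R2 R5 (15): skip — R2 and R5 already connected.
R3 R5 (16): add — endpoints in different components.
MST edge set: {R4 R5, R1 R4, R2 R8, R7 R8, R4 R7, R6 R7, R3 R5}.
Of the listed edges, {R4 R5, R4 R7, R2 R8, R7 R8} are in the MST → 4.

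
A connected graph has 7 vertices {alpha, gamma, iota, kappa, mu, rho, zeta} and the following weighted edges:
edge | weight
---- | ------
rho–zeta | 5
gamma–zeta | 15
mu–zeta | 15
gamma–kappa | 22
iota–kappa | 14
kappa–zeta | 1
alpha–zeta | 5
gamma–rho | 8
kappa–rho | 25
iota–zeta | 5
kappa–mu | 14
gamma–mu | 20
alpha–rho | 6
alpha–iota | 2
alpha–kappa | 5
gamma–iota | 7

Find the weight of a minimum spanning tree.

Kruskal's algorithm — process edges by increasing weight (ties by edge label):
kappa–zeta (1): add — endpoints in different components.
alpha–iota (2): add — endpoints in different components.
alpha–kappa (5): add — endpoints in different components.
alpha–zeta (5): skip — alpha and zeta already connected.
iota–zeta (5): skip — iota and zeta already connected.
rho–zeta (5): add — endpoints in different components.
alpha–rho (6): skip — alpha and rho already connected.
gamma–iota (7): add — endpoints in different components.
gamma–rho (8): skip — rho and gamma already connected.
iota–kappa (14): skip — iota and kappa already connected.
kappa–mu (14): add — endpoints in different components.
MST edges: kappa–zeta, alpha–iota, alpha–kappa, rho–zeta, gamma–iota, kappa–mu; total weight 1+2+5+5+7+14 = 34.

34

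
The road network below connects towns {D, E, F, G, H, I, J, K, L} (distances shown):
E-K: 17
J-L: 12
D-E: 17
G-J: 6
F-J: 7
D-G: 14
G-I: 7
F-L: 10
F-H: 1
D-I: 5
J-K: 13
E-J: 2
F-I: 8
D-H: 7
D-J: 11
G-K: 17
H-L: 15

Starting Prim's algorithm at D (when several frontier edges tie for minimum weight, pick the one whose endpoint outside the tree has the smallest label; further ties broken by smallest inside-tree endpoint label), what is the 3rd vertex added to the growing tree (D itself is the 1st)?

Grow the tree from D using Prim:
Step 1: cheapest edge leaving the tree is D-I (5); add I.
Step 2: cheapest edge leaving the tree is G-I (7); add G.
Step 3: cheapest edge leaving the tree is G-J (6); add J.
Step 4: cheapest edge leaving the tree is E-J (2); add E.
Step 5: cheapest edge leaving the tree is F-J (7); add F.
Step 6: cheapest edge leaving the tree is F-H (1); add H.
Step 7: cheapest edge leaving the tree is F-L (10); add L.
Step 8: cheapest edge leaving the tree is J-K (13); add K.
Vertex order: D, I, G, J, E, F, H, L, K. The 3rd vertex is G.

G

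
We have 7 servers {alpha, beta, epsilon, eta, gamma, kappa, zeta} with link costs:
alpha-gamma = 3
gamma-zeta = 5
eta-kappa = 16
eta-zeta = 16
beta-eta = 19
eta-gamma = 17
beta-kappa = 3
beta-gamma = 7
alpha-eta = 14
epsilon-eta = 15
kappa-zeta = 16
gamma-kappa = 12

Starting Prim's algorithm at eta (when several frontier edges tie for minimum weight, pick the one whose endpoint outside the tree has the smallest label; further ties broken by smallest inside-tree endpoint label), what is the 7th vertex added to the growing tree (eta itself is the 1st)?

epsilon

Prim's algorithm from eta:
Step 1: cheapest edge leaving the tree is alpha-eta (14); add alpha.
Step 2: cheapest edge leaving the tree is alpha-gamma (3); add gamma.
Step 3: cheapest edge leaving the tree is gamma-zeta (5); add zeta.
Step 4: cheapest edge leaving the tree is beta-gamma (7); add beta.
Step 5: cheapest edge leaving the tree is beta-kappa (3); add kappa.
Step 6: cheapest edge leaving the tree is epsilon-eta (15); add epsilon.
Vertex order: eta, alpha, gamma, zeta, beta, kappa, epsilon. The 7th vertex is epsilon.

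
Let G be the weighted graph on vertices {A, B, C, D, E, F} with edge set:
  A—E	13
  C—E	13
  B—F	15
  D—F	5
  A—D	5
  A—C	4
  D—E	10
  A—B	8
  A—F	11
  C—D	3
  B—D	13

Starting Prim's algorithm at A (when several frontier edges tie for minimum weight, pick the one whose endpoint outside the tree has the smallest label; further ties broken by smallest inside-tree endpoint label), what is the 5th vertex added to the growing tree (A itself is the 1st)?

B

Prim's algorithm from A:
Step 1: cheapest edge leaving the tree is A—C (4); add C.
Step 2: cheapest edge leaving the tree is C—D (3); add D.
Step 3: cheapest edge leaving the tree is D—F (5); add F.
Step 4: cheapest edge leaving the tree is A—B (8); add B.
Step 5: cheapest edge leaving the tree is D—E (10); add E.
Vertex order: A, C, D, F, B, E. The 5th vertex is B.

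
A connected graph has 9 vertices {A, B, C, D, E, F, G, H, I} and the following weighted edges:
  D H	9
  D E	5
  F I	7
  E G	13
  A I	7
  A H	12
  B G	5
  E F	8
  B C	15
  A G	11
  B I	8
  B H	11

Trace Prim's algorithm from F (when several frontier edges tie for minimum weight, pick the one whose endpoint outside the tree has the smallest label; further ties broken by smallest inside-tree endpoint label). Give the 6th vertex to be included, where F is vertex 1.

Prim's algorithm from F:
Step 1: cheapest edge leaving the tree is F I (7); add I.
Step 2: cheapest edge leaving the tree is A I (7); add A.
Step 3: cheapest edge leaving the tree is B I (8); add B.
Step 4: cheapest edge leaving the tree is B G (5); add G.
Step 5: cheapest edge leaving the tree is E F (8); add E.
Step 6: cheapest edge leaving the tree is D E (5); add D.
Step 7: cheapest edge leaving the tree is D H (9); add H.
Step 8: cheapest edge leaving the tree is B C (15); add C.
Vertex order: F, I, A, B, G, E, D, H, C. The 6th vertex is E.

E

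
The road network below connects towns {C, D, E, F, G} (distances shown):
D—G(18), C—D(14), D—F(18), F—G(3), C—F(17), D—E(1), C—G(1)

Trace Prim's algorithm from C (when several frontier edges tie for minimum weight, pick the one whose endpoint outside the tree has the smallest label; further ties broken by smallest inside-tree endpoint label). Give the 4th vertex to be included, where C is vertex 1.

Prim, starting at C.
Step 1: frontier [C—G 1, C—D 14, C—F 17] → take C—G (1); add G.
Step 2: frontier [C—D 14, C—F 17, F—G 3, D—G 18] → take F—G (3); add F.
Step 3: frontier [C—D 14, D—F 18, D—G 18] → take C—D (14); add D.
Step 4: frontier [D—E 1] → take D—E (1); add E.
Vertex order: C, G, F, D, E. The 4th vertex is D.

D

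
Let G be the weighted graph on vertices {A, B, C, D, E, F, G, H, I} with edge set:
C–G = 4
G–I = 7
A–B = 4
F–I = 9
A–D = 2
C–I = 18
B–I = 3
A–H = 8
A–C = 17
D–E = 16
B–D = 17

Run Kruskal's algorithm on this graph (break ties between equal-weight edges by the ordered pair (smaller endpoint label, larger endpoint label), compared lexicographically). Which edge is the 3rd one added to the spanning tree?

Kruskal: consider edges lightest-first.
A–D (2): add — endpoints in different components.
B–I (3): add — endpoints in different components.
A–B (4): add — endpoints in different components.
C–G (4): add — endpoints in different components.
G–I (7): add — endpoints in different components.
A–H (8): add — endpoints in different components.
F–I (9): add — endpoints in different components.
D–E (16): add — endpoints in different components.
The 3rd edge added is A–B.

A-B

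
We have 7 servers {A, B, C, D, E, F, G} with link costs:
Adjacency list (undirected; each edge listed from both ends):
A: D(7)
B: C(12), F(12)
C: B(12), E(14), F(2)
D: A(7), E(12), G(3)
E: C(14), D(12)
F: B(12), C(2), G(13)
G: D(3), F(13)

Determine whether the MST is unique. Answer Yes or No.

No

Kruskal: consider edges lightest-first.
C—F (2): add — endpoints in different components.
D—G (3): add — endpoints in different components.
A—D (7): add — endpoints in different components.
B—C (12): add — endpoints in different components.
B—F (12): skip — B and F already connected.
D—E (12): add — endpoints in different components.
F—G (13): add — endpoints in different components.
Non-tree edge B—F has weight 12, equal to the heaviest edge on its tree cycle — swapping gives another MST of the same weight. Not unique.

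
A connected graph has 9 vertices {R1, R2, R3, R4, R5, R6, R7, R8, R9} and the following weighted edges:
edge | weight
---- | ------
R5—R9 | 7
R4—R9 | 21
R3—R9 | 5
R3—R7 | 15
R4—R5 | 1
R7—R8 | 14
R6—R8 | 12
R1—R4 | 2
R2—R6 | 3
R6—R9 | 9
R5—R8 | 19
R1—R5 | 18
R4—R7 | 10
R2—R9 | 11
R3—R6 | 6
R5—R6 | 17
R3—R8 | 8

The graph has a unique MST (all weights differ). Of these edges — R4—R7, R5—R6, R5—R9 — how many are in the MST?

2

Kruskal's algorithm — process edges by increasing weight (ties by edge label):
R4—R5 (1): add — endpoints in different components.
R1—R4 (2): add — endpoints in different components.
R2—R6 (3): add — endpoints in different components.
R3—R9 (5): add — endpoints in different components.
R3—R6 (6): add — endpoints in different components.
R5—R9 (7): add — endpoints in different components.
R3—R8 (8): add — endpoints in different components.
R6—R9 (9): skip — R9 and R6 already connected.
R4—R7 (10): add — endpoints in different components.
MST edge set: {R4—R5, R1—R4, R2—R6, R3—R9, R3—R6, R5—R9, R3—R8, R4—R7}.
Of the listed edges, {R4—R7, R5—R9} are in the MST → 2.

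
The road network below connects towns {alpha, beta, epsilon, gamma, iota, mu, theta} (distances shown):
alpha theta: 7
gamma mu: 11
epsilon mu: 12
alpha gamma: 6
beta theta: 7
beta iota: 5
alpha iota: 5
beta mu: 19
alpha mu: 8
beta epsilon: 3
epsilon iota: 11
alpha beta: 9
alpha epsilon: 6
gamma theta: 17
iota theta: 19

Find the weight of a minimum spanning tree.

Prim's algorithm from beta:
Step 1: cheapest edge leaving the tree is beta epsilon (3); add epsilon.
Step 2: cheapest edge leaving the tree is beta iota (5); add iota.
Step 3: cheapest edge leaving the tree is alpha iota (5); add alpha.
Step 4: cheapest edge leaving the tree is alpha gamma (6); add gamma.
Step 5: cheapest edge leaving the tree is alpha theta (7); add theta.
Step 6: cheapest edge leaving the tree is alpha mu (8); add mu.
MST edges: beta epsilon, beta iota, alpha iota, alpha gamma, alpha theta, alpha mu; total weight 3+5+5+6+7+8 = 34.

34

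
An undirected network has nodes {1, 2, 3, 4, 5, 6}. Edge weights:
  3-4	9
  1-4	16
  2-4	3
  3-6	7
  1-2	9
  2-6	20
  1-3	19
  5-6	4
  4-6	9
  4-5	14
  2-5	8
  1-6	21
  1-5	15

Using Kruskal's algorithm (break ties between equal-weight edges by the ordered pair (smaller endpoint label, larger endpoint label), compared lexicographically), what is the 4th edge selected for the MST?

Sort edges by weight, then run Kruskal:
2-4 (3): add — endpoints in different components.
5-6 (4): add — endpoints in different components.
3-6 (7): add — endpoints in different components.
2-5 (8): add — endpoints in different components.
1-2 (9): add — endpoints in different components.
The 4th edge added is 2-5.

2-5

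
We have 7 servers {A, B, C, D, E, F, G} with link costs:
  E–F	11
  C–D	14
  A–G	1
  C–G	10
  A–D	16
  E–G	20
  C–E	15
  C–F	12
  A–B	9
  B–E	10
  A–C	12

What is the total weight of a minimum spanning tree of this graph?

Kruskal's algorithm — process edges by increasing weight (ties by edge label):
A–G (1): add. Components now {A,G} {B} {C} {D} {E} {F}
A–B (9): add. Components now {A,B,G} {C} {D} {E} {F}
B–E (10): add. Components now {A,B,E,G} {C} {D} {F}
C–G (10): add. Components now {A,B,C,E,G} {D} {F}
E–F (11): add. Components now {A,B,C,E,F,G} {D}
A–C (12): skip — A and C already connected.
C–F (12): skip — C and F already connected.
C–D (14): add. Components now {A,B,C,D,E,F,G}
MST edges: A–G, A–B, B–E, C–G, E–F, C–D; total weight 1+9+10+10+11+14 = 55.

55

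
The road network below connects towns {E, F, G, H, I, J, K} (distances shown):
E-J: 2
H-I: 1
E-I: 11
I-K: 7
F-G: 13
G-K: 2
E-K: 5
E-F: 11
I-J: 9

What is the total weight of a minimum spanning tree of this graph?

28

Kruskal: consider edges lightest-first.
H-I (1): add. Components now {E} {F} {G} {H,I} {J} {K}
E-J (2): add. Components now {E,J} {F} {G} {H,I} {K}
G-K (2): add. Components now {E,J} {F} {G,K} {H,I}
E-K (5): add. Components now {E,G,J,K} {F} {H,I}
I-K (7): add. Components now {E,G,H,I,J,K} {F}
I-J (9): skip — I and J already connected.
E-F (11): add. Components now {E,F,G,H,I,J,K}
MST edges: H-I, E-J, G-K, E-K, I-K, E-F; total weight 1+2+2+5+7+11 = 28.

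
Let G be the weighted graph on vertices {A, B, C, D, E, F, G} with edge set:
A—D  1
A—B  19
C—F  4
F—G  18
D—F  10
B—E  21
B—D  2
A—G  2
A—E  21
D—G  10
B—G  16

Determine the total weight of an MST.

40

Prim's algorithm from F:
Step 1: cheapest edge leaving the tree is C—F (4); add C.
Step 2: cheapest edge leaving the tree is D—F (10); add D.
Step 3: cheapest edge leaving the tree is A—D (1); add A.
Step 4: cheapest edge leaving the tree is B—D (2); add B.
Step 5: cheapest edge leaving the tree is A—G (2); add G.
Step 6: cheapest edge leaving the tree is A—E (21); add E.
MST edges: C—F, D—F, A—D, B—D, A—G, A—E; total weight 4+10+1+2+2+21 = 40.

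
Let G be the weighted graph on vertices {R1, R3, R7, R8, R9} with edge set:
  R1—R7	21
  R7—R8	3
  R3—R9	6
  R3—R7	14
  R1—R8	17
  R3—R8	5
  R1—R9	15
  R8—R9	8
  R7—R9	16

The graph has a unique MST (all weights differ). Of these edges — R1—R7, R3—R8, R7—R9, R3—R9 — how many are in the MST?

2

Kruskal's algorithm — process edges by increasing weight (ties by edge label):
R7—R8 (3): add — endpoints in different components.
R3—R8 (5): add — endpoints in different components.
R3—R9 (6): add — endpoints in different components.
R8—R9 (8): skip — R8 and R9 already connected.
R3—R7 (14): skip — R3 and R7 already connected.
R1—R9 (15): add — endpoints in different components.
MST edge set: {R7—R8, R3—R8, R3—R9, R1—R9}.
Of the listed edges, {R3—R8, R3—R9} are in the MST → 2.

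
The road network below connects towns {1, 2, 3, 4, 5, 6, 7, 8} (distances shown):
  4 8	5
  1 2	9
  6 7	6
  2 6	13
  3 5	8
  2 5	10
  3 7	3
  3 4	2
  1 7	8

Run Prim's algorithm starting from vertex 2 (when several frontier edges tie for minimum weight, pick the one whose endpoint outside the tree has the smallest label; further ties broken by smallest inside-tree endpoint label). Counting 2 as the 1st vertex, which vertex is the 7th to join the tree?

6

Prim's algorithm from 2:
Step 1: frontier [1 2 9, 2 5 10, 2 6 13] → take 1 2 (9); add 1.
Step 2: frontier [1 7 8, 2 5 10, 2 6 13] → take 1 7 (8); add 7.
Step 3: frontier [2 5 10, 2 6 13, 3 7 3, 6 7 6] → take 3 7 (3); add 3.
Step 4: frontier [2 5 10, 2 6 13, 3 4 2, 3 5 8, 6 7 6] → take 3 4 (2); add 4.
Step 5: frontier [2 5 10, 2 6 13, 3 5 8, 4 8 5, 6 7 6] → take 4 8 (5); add 8.
Step 6: frontier [2 5 10, 2 6 13, 3 5 8, 6 7 6] → take 6 7 (6); add 6.
Step 7: frontier [2 5 10, 3 5 8] → take 3 5 (8); add 5.
Vertex order: 2, 1, 7, 3, 4, 8, 6, 5. The 7th vertex is 6.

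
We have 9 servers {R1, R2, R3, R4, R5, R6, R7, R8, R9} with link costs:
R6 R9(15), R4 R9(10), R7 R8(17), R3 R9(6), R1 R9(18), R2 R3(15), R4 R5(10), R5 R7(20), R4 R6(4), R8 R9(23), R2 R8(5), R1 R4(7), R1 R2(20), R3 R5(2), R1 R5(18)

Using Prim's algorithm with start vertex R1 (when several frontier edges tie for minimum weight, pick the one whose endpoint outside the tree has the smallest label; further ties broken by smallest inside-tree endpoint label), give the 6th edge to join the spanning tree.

Grow the tree from R1 using Prim:
Step 1: cheapest edge leaving the tree is R1 R4 (7); add R4.
Step 2: cheapest edge leaving the tree is R4 R6 (4); add R6.
Step 3: cheapest edge leaving the tree is R4 R5 (10); add R5.
Step 4: cheapest edge leaving the tree is R3 R5 (2); add R3.
Step 5: cheapest edge leaving the tree is R3 R9 (6); add R9.
Step 6: cheapest edge leaving the tree is R2 R3 (15); add R2.
Step 7: cheapest edge leaving the tree is R2 R8 (5); add R8.
Step 8: cheapest edge leaving the tree is R7 R8 (17); add R7.
The 6th edge added is R2 R3.

R2-R3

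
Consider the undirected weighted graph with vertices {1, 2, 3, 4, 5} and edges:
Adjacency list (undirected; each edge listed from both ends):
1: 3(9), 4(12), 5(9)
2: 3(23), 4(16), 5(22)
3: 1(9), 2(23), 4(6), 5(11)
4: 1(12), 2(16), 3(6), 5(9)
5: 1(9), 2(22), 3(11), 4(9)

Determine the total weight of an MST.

40

Kruskal: consider edges lightest-first.
3 4 (6): add — endpoints in different components.
1 3 (9): add — endpoints in different components.
1 5 (9): add — endpoints in different components.
4 5 (9): skip — 4 and 5 already connected.
3 5 (11): skip — 3 and 5 already connected.
1 4 (12): skip — 1 and 4 already connected.
2 4 (16): add — endpoints in different components.
MST edges: 3 4, 1 3, 1 5, 2 4; total weight 6+9+9+16 = 40.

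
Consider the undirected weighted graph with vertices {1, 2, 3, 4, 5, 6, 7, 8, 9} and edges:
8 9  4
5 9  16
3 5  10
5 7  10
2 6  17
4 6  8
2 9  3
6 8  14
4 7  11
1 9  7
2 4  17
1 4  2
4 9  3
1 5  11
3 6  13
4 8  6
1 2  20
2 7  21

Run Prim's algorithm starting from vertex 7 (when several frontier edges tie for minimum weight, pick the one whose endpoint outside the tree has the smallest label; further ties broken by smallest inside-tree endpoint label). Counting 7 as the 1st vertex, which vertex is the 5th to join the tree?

Grow the tree from 7 using Prim:
Step 1: cheapest edge leaving the tree is 5 7 (10); add 5.
Step 2: cheapest edge leaving the tree is 3 5 (10); add 3.
Step 3: cheapest edge leaving the tree is 1 5 (11); add 1.
Step 4: cheapest edge leaving the tree is 1 4 (2); add 4.
Step 5: cheapest edge leaving the tree is 4 9 (3); add 9.
Step 6: cheapest edge leaving the tree is 2 9 (3); add 2.
Step 7: cheapest edge leaving the tree is 8 9 (4); add 8.
Step 8: cheapest edge leaving the tree is 4 6 (8); add 6.
Vertex order: 7, 5, 3, 1, 4, 9, 2, 8, 6. The 5th vertex is 4.

4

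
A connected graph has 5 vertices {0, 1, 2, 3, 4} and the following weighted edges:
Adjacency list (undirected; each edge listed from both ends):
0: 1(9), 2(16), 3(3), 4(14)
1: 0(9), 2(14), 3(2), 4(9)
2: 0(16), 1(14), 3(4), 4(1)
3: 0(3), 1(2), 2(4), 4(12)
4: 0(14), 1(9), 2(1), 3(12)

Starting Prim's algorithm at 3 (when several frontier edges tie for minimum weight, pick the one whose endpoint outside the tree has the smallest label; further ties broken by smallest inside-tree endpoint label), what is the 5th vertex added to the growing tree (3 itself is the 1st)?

Prim, starting at 3.
Step 1: frontier [1–3 2, 0–3 3, 2–3 4, 3–4 12] → take 1–3 (2); add 1.
Step 2: frontier [0–1 9, 1–4 9, 1–2 14, 0–3 3, 2–3 4, 3–4 12] → take 0–3 (3); add 0.
Step 3: frontier [0–4 14, 0–2 16, 1–4 9, 1–2 14, 2–3 4, 3–4 12] → take 2–3 (4); add 2.
Step 4: frontier [0–4 14, 1–4 9, 2–4 1, 3–4 12] → take 2–4 (1); add 4.
Vertex order: 3, 1, 0, 2, 4. The 5th vertex is 4.

4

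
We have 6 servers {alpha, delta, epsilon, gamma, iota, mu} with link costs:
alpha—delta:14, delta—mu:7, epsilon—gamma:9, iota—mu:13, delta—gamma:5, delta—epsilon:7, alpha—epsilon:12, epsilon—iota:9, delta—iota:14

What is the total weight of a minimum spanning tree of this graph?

Sort edges by weight, then run Kruskal:
delta—gamma (5): add. Components now {mu} {delta,gamma} {epsilon} {iota} {alpha}
delta—epsilon (7): add. Components now {mu} {delta,epsilon,gamma} {iota} {alpha}
delta—mu (7): add. Components now {delta,epsilon,gamma,mu} {iota} {alpha}
epsilon—gamma (9): skip — gamma and epsilon already connected.
epsilon—iota (9): add. Components now {delta,epsilon,gamma,iota,mu} {alpha}
alpha—epsilon (12): add. Components now {alpha,delta,epsilon,gamma,iota,mu}
MST edges: delta—gamma, delta—epsilon, delta—mu, epsilon—iota, alpha—epsilon; total weight 5+7+7+9+12 = 40.

40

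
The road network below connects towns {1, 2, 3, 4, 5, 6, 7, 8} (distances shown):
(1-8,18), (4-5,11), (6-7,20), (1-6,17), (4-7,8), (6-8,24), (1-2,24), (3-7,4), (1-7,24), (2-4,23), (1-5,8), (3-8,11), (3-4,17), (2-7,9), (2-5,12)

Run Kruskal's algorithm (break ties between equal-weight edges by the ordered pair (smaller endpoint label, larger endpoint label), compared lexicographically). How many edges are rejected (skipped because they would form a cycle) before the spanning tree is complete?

1

Kruskal: consider edges lightest-first.
3-7 (4): add — endpoints in different components.
1-5 (8): add — endpoints in different components.
4-7 (8): add — endpoints in different components.
2-7 (9): add — endpoints in different components.
3-8 (11): add — endpoints in different components.
4-5 (11): add — endpoints in different components.
2-5 (12): skip — 2 and 5 already connected.
1-6 (17): add — endpoints in different components.
Edges rejected before the tree was complete: 1.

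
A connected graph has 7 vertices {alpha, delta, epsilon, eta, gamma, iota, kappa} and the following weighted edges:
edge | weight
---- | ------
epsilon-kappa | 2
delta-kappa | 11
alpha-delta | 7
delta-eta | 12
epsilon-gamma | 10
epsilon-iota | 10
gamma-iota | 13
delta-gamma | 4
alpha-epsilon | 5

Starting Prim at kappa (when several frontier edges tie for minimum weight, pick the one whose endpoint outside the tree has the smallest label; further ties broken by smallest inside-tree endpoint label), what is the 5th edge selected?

epsilon-iota

Prim, starting at kappa.
Step 1: cheapest edge leaving the tree is epsilon-kappa (2); add epsilon.
Step 2: cheapest edge leaving the tree is alpha-epsilon (5); add alpha.
Step 3: cheapest edge leaving the tree is alpha-delta (7); add delta.
Step 4: cheapest edge leaving the tree is delta-gamma (4); add gamma.
Step 5: cheapest edge leaving the tree is epsilon-iota (10); add iota.
Step 6: cheapest edge leaving the tree is delta-eta (12); add eta.
The 5th edge added is epsilon-iota.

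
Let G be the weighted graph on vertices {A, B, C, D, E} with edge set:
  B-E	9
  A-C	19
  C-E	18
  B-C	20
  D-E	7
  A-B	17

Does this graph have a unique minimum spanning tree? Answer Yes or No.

Yes

Kruskal: consider edges lightest-first.
D-E (7): add. Components now {A} {B} {C} {D,E}
B-E (9): add. Components now {A} {B,D,E} {C}
A-B (17): add. Components now {A,B,D,E} {C}
C-E (18): add. Components now {A,B,C,D,E}
Every non-tree edge has weight strictly greater than the heaviest edge on the tree path between its endpoints, so the MST is unique.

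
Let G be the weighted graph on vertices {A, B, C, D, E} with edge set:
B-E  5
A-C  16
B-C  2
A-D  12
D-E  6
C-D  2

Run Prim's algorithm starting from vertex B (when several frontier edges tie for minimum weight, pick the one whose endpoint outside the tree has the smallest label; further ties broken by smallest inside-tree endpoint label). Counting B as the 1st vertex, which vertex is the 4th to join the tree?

Grow the tree from B using Prim:
Step 1: frontier [B-C 2, B-E 5] → take B-C (2); add C.
Step 2: frontier [B-E 5, C-D 2, A-C 16] → take C-D (2); add D.
Step 3: frontier [B-E 5, A-C 16, D-E 6, A-D 12] → take B-E (5); add E.
Step 4: frontier [A-C 16, A-D 12] → take A-D (12); add A.
Vertex order: B, C, D, E, A. The 4th vertex is E.

E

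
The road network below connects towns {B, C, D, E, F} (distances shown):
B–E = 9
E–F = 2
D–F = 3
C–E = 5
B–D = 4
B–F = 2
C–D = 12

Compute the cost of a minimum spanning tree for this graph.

Prim's algorithm from D:
Step 1: cheapest edge leaving the tree is D–F (3); add F.
Step 2: cheapest edge leaving the tree is B–F (2); add B.
Step 3: cheapest edge leaving the tree is E–F (2); add E.
Step 4: cheapest edge leaving the tree is C–E (5); add C.
MST edges: D–F, B–F, E–F, C–E; total weight 3+2+2+5 = 12.

12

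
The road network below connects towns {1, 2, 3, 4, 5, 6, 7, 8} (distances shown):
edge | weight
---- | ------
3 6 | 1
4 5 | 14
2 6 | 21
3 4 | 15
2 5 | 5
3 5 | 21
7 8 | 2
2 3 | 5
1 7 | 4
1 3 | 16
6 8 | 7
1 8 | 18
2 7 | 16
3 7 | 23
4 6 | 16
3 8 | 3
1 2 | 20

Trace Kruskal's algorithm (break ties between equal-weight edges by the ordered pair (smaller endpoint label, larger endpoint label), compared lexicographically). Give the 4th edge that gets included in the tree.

Kruskal: consider edges lightest-first.
3 6 (1): add — endpoints in different components.
7 8 (2): add — endpoints in different components.
3 8 (3): add — endpoints in different components.
1 7 (4): add — endpoints in different components.
2 3 (5): add — endpoints in different components.
2 5 (5): add — endpoints in different components.
6 8 (7): skip — 6 and 8 already connected.
4 5 (14): add — endpoints in different components.
The 4th edge added is 1 7.

1-7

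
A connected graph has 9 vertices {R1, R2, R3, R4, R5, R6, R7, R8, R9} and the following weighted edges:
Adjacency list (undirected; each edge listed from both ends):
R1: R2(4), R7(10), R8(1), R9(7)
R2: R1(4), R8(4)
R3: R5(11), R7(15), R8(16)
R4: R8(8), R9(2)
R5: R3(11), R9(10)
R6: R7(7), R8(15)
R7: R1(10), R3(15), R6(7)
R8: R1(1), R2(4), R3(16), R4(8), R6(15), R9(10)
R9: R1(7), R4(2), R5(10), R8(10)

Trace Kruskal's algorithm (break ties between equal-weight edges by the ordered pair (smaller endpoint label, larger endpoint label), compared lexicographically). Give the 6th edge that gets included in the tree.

Kruskal's algorithm — process edges by increasing weight (ties by edge label):
R1-R8 (1): add — endpoints in different components.
R4-R9 (2): add — endpoints in different components.
R1-R2 (4): add — endpoints in different components.
R2-R8 (4): skip — R2 and R8 already connected.
R1-R9 (7): add — endpoints in different components.
R6-R7 (7): add — endpoints in different components.
R4-R8 (8): skip — R4 and R8 already connected.
R1-R7 (10): add — endpoints in different components.
R5-R9 (10): add — endpoints in different components.
R8-R9 (10): skip — R9 and R8 already connected.
R3-R5 (11): add — endpoints in different components.
The 6th edge added is R1-R7.

R1-R7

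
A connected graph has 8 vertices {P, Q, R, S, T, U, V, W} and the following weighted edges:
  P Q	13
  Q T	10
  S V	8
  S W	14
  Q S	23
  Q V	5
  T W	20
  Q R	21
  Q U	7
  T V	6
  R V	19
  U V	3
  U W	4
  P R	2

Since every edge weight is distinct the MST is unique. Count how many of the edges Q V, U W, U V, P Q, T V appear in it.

Kruskal's algorithm — process edges by increasing weight (ties by edge label):
P R (2): add — endpoints in different components.
U V (3): add — endpoints in different components.
U W (4): add — endpoints in different components.
Q V (5): add — endpoints in different components.
T V (6): add — endpoints in different components.
Q U (7): skip — U and Q already connected.
S V (8): add — endpoints in different components.
Q T (10): skip — T and Q already connected.
P Q (13): add — endpoints in different components.
MST edge set: {P R, U V, U W, Q V, T V, S V, P Q}.
Of the listed edges, {Q V, U W, U V, P Q, T V} are in the MST → 5.

5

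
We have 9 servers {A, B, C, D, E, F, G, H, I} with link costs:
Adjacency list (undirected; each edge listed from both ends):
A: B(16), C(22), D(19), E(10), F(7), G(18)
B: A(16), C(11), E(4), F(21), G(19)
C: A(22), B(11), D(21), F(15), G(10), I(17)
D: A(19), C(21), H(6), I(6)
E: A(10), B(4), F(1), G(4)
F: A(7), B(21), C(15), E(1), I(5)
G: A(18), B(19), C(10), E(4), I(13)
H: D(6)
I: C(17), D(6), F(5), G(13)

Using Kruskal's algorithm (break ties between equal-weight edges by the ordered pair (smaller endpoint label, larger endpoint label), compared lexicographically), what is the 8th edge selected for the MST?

C-G

Kruskal's algorithm — process edges by increasing weight (ties by edge label):
E–F (1): add — endpoints in different components.
B–E (4): add — endpoints in different components.
E–G (4): add — endpoints in different components.
F–I (5): add — endpoints in different components.
D–H (6): add — endpoints in different components.
D–I (6): add — endpoints in different components.
A–F (7): add — endpoints in different components.
A–E (10): skip — A and E already connected.
C–G (10): add — endpoints in different components.
The 8th edge added is C–G.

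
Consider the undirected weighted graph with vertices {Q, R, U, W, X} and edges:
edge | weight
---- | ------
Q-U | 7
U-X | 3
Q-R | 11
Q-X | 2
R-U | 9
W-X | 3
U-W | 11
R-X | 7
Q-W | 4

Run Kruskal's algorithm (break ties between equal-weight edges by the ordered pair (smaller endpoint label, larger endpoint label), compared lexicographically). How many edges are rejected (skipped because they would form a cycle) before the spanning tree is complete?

Kruskal's algorithm — process edges by increasing weight (ties by edge label):
Q-X (2): add — endpoints in different components.
U-X (3): add — endpoints in different components.
W-X (3): add — endpoints in different components.
Q-W (4): skip — W and Q already connected.
Q-U (7): skip — U and Q already connected.
R-X (7): add — endpoints in different components.
Edges rejected before the tree was complete: 2.

2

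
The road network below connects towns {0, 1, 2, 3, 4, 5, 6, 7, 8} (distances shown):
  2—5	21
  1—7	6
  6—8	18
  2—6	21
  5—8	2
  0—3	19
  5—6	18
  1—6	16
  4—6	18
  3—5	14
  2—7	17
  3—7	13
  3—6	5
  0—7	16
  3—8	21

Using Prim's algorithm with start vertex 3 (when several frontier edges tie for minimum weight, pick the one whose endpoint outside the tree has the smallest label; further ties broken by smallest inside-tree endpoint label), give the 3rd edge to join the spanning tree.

Grow the tree from 3 using Prim:
Step 1: cheapest edge leaving the tree is 3—6 (5); add 6.
Step 2: cheapest edge leaving the tree is 3—7 (13); add 7.
Step 3: cheapest edge leaving the tree is 1—7 (6); add 1.
Step 4: cheapest edge leaving the tree is 3—5 (14); add 5.
Step 5: cheapest edge leaving the tree is 5—8 (2); add 8.
Step 6: cheapest edge leaving the tree is 0—7 (16); add 0.
Step 7: cheapest edge leaving the tree is 2—7 (17); add 2.
Step 8: cheapest edge leaving the tree is 4—6 (18); add 4.
The 3rd edge added is 1—7.

1-7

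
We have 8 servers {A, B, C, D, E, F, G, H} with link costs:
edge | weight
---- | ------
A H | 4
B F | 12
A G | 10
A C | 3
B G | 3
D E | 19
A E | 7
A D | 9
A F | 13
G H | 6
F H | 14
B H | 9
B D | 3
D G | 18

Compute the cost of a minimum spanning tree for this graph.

38

Grow the tree from H using Prim:
Step 1: frontier [A H 4, G H 6, B H 9, F H 14] → take A H (4); add A.
Step 2: frontier [A C 3, A E 7, A D 9, A G 10, A F 13, G H 6, B H 9, F H 14] → take A C (3); add C.
Step 3: frontier [A E 7, A D 9, A G 10, A F 13, G H 6, B H 9, F H 14] → take G H (6); add G.
Step 4: frontier [A E 7, A D 9, A F 13, B G 3, D G 18, B H 9, F H 14] → take B G (3); add B.
Step 5: frontier [A E 7, A D 9, A F 13, B D 3, B F 12, D G 18, F H 14] → take B D (3); add D.
Step 6: frontier [A E 7, A F 13, B F 12, D E 19, F H 14] → take A E (7); add E.
Step 7: frontier [A F 13, B F 12, F H 14] → take B F (12); add F.
MST edges: A H, A C, G H, B G, B D, A E, B F; total weight 4+3+6+3+3+7+12 = 38.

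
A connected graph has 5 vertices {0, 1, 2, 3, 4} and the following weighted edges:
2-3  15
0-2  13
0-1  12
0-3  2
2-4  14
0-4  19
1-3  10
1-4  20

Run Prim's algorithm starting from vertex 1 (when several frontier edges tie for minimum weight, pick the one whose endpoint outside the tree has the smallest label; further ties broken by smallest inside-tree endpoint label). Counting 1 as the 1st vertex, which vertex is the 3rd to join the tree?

Prim, starting at 1.
Step 1: frontier [1-3 10, 0-1 12, 1-4 20] → take 1-3 (10); add 3.
Step 2: frontier [0-1 12, 1-4 20, 0-3 2, 2-3 15] → take 0-3 (2); add 0.
Step 3: frontier [0-2 13, 0-4 19, 1-4 20, 2-3 15] → take 0-2 (13); add 2.
Step 4: frontier [0-4 19, 1-4 20, 2-4 14] → take 2-4 (14); add 4.
Vertex order: 1, 3, 0, 2, 4. The 3rd vertex is 0.

0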